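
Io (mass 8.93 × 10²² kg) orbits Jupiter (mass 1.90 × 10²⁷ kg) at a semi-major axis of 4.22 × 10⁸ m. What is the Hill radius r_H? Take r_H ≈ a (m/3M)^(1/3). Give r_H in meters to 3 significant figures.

1.06 × 10⁷ m

r_H ≈ a (m/3M)^(1/3)
    = (4.22 × 10⁸) × (8.93 × 10²² / (3 × 1.90 × 10²⁷))^(1/3)
    = 1.06 × 10⁷ m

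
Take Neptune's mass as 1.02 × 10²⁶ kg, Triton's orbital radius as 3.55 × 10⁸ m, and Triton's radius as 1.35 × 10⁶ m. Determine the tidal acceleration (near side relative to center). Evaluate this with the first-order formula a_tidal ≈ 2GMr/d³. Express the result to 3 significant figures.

4.11 × 10⁻⁴ m/s²

The tidal stretch is the gradient of GM/d² times the body's extent r, hence the 1/d³ dependence.
Δa = 2GMr/d³
   = 2 × (6.674 × 10⁻¹¹) × (1.02 × 10²⁶) × (1.35 × 10⁶) / (3.55 × 10⁸)³
   = 4.11 × 10⁻⁴ m/s²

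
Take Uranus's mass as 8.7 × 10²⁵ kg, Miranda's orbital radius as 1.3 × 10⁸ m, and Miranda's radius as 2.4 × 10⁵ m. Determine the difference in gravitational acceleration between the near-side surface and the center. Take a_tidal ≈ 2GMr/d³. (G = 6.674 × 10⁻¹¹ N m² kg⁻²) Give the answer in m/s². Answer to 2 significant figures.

1.3 × 10⁻³ m/s²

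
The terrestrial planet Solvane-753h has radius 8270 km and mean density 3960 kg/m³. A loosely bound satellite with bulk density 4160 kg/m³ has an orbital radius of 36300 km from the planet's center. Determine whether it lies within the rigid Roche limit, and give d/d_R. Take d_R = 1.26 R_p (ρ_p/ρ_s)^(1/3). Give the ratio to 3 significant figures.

outside; d/d_R ≈ 3.54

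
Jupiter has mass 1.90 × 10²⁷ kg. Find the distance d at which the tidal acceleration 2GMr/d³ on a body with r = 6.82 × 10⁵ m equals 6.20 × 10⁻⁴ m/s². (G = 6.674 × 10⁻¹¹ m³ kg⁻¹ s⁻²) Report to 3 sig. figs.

2GMr/d³ = a_tidal  ⇒  d = (2GMr / a_tidal)^(1/3)
d = (2 × 6.674×10⁻¹¹ × (1.90 × 10²⁷) × (6.82 × 10⁵) / (6.20 × 10⁻⁴))^(1/3)
  = 6.53 × 10⁸ m

6.53 × 10⁸ m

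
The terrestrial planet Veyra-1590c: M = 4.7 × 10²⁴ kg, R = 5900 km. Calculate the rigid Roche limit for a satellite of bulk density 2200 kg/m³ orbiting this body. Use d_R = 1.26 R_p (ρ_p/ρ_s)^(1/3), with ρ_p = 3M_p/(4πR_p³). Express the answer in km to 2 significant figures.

ρ_p = 3M_p/(4πR_p³) = 3 × (4.7 × 10²⁴) / (4π × (5.9 × 10⁶ m)³) = 5500 kg/m³
d_R = 1.26 × 5900 km × (5500/2200)^(1/3)
    = 10000 km

10000 km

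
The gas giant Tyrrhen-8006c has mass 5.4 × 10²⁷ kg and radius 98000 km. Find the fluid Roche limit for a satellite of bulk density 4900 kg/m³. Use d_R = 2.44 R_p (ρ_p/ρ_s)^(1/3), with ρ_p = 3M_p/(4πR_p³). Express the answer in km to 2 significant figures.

ρ_p = 3M_p/(4πR_p³) = 3 × (5.4 × 10²⁷) / (4π × (9.8 × 10⁷ m)³) = 1400 kg/m³
d_R = 2.44 × 98000 km × (1400/4900)^(1/3)
    = 1.6 × 10⁵ km

1.6 × 10⁵ km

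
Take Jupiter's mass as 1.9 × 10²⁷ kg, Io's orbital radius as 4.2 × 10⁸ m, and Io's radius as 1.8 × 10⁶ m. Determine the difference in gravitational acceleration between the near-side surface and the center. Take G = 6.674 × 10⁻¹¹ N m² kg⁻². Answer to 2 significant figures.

6.2 × 10⁻³ m/s²

Since r ≪ d, expand the inverse-square field across one radius to get the leading 2GMr/d³ term.
a_tidal = 2GMr/d³
        = 2 × (6.674 × 10⁻¹¹) × (1.9 × 10²⁷) × (1.8 × 10⁶) / (4.2 × 10⁸)³
        = 6.2 × 10⁻³ m/s²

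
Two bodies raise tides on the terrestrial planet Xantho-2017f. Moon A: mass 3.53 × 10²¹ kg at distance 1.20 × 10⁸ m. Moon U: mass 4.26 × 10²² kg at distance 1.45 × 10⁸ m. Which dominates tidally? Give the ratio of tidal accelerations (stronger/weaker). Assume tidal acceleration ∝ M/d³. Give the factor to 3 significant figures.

Tidal stretch scales as M/d³; compute that for each body.
Moon A: (3.53 × 10²¹) / (1.20 × 10⁸)³ = 2.043 × 10⁻³
Moon U: (4.26 × 10²²) / (1.45 × 10⁸)³ = 1.397 × 10⁻²
Ratio (larger/smaller) = 6.84

Moon U, by a factor of ≈ 6.84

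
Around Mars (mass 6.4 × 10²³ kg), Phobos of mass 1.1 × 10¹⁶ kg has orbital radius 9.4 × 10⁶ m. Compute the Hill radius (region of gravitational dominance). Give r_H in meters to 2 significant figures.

r_H ≈ a (m/3M)^(1/3)
    = (9.4 × 10⁶) × (1.1 × 10¹⁶ / (3 × 6.4 × 10²³))^(1/3)
    = 1.7 × 10⁴ m

1.7 × 10⁴ m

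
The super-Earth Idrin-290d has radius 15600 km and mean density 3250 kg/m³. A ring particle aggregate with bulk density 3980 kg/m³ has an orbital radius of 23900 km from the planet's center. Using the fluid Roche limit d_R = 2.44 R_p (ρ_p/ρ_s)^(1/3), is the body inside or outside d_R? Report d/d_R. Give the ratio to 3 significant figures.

d_R = 2.44 × (15600 km) × (3250/3980)^(1/3) = 35580 km
d/d_R = (23900) / (35580) = 0.672
Since d/d_R < 1, the body is inside the Roche limit.

inside; d/d_R ≈ 0.672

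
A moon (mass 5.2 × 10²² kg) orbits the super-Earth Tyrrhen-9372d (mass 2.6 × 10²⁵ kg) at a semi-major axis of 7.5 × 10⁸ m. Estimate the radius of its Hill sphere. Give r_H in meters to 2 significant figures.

r_H ≈ a (m/3M)^(1/3)
    = (7.5 × 10⁸) × (5.2 × 10²² / (3 × 2.6 × 10²⁵))^(1/3)
    = 6.6 × 10⁷ m

6.6 × 10⁷ m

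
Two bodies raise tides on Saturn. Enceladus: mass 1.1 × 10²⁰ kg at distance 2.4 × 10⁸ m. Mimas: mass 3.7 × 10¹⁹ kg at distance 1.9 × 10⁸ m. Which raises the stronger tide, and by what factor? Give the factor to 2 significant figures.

The tide-raising term goes as M/d³ (the gradient of a 1/d² field).
Enceladus: (1.1 × 10²⁰) / (2.4 × 10⁸)³ = 7.957 × 10⁻⁶
Mimas: (3.7 × 10¹⁹) / (1.9 × 10⁸)³ = 5.394 × 10⁻⁶
Ratio (larger/smaller) = 1.5

Enceladus, by a factor of ≈ 1.5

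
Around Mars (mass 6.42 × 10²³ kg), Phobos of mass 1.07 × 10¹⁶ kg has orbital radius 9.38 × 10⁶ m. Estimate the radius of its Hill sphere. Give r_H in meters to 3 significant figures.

r_H ≈ a (m/3M)^(1/3)
    = (9.38 × 10⁶) × (1.07 × 10¹⁶ / (3 × 6.42 × 10²³))^(1/3)
    = 1.66 × 10⁴ m

1.66 × 10⁴ m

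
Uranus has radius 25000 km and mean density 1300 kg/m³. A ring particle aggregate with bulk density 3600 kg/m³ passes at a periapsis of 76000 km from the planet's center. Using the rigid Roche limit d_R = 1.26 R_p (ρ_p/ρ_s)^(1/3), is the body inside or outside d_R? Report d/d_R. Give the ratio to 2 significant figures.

outside; d/d_R ≈ 3.4

d_R = 1.26 × (25000 km) × (1300/3600)^(1/3) = 22430 km
d/d_R = (76000) / (22430) = 3.4
Since d/d_R > 1, the body is outside the Roche limit.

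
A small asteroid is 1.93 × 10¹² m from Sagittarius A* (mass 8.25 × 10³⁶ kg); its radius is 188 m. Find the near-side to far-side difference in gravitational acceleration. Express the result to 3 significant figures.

Near-to-far spans 2r, so the tidal difference is twice the near-to-center value: 4GMr/d³.
Δa = 4GMr/d³
   = 4 × (6.674 × 10⁻¹¹) × (8.25 × 10³⁶) × (188) / (1.93 × 10¹²)³
   = 5.76 × 10⁻⁸ m/s²

5.76 × 10⁻⁸ m/s²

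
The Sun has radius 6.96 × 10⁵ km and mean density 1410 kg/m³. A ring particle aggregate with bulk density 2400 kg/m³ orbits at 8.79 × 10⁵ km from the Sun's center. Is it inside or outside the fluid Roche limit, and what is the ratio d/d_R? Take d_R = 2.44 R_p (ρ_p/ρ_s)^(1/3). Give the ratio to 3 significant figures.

inside; d/d_R ≈ 0.618

d_R = 2.44 × (6.96 × 10⁵ km) × (1410/2400)^(1/3) = 1.422 × 10⁶ km
d/d_R = (8.79 × 10⁵) / (1.422 × 10⁶) = 0.618
Since d/d_R < 1, the body is inside the Roche limit.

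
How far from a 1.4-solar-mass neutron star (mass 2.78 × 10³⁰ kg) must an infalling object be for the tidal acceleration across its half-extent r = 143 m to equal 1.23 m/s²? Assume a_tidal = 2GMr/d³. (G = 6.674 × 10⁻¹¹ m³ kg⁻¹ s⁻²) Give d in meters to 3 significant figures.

2GMr/d³ = a_tidal  ⇒  d = (2GMr / a_tidal)^(1/3)
d = (2 × 6.674×10⁻¹¹ × (2.78 × 10³⁰) × (143) / (1.23))^(1/3)
  = 3.51 × 10⁷ m

3.51 × 10⁷ m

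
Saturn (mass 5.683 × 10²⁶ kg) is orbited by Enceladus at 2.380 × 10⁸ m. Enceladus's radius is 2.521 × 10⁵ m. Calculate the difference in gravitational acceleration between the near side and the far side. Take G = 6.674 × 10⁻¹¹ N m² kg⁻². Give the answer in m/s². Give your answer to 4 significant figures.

a_tidal = 4GMr/d³
        = 4 × (6.674 × 10⁻¹¹) × (5.683 × 10²⁶) × (2.521 × 10⁵) / (2.380 × 10⁸)³
        = 2.837 × 10⁻³ m/s²

2.837 × 10⁻³ m/s²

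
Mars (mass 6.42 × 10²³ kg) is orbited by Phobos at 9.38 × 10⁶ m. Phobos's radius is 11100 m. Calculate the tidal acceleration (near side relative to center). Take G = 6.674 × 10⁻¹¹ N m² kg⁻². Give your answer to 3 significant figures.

1.15 × 10⁻³ m/s²

Differencing GM/(d−r)² and GM/d² to first order in r/d gives 2GMr/d³.
Δg = 2GMr/d³
   = 2 × (6.674 × 10⁻¹¹) × (6.42 × 10²³) × (11100) / (9.38 × 10⁶)³
   = 1.15 × 10⁻³ m/s²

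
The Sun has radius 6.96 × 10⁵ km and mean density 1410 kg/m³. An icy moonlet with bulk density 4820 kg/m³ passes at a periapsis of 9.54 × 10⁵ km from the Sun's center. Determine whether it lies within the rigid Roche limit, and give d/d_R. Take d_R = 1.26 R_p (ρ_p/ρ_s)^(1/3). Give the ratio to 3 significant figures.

outside; d/d_R ≈ 1.64

d_R = 1.26 × (6.96 × 10⁵ km) × (1410/4820)^(1/3) = 5.822 × 10⁵ km
d/d_R = (9.54 × 10⁵) / (5.822 × 10⁵) = 1.64
Since d/d_R > 1, the body is outside the Roche limit.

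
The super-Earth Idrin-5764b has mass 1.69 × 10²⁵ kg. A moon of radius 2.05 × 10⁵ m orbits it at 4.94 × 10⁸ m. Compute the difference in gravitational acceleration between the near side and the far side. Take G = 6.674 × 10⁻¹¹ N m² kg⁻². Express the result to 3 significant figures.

Δg = 4GMr/d³
   = 4 × (6.674 × 10⁻¹¹) × (1.69 × 10²⁵) × (2.05 × 10⁵) / (4.94 × 10⁸)³
   = 7.67 × 10⁻⁶ m/s²

7.67 × 10⁻⁶ m/s²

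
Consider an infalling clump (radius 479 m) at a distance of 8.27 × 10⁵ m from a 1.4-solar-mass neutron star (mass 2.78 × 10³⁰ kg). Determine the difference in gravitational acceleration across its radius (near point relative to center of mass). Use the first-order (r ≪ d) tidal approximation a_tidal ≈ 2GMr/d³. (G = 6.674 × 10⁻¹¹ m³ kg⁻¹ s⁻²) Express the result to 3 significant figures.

a_tidal = 2GMr/d³
        = 2 × (6.674 × 10⁻¹¹) × (2.78 × 10³⁰) × (479) / (8.27 × 10⁵)³
        = 3.14 × 10⁵ m/s²

3.14 × 10⁵ m/s²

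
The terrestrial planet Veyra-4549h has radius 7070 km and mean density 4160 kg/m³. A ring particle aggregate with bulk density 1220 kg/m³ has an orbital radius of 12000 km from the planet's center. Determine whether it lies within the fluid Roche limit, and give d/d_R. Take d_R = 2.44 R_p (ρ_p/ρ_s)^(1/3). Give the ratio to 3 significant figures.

d_R = 2.44 × (7070 km) × (4160/1220)^(1/3) = 25960 km
d/d_R = (12000) / (25960) = 0.462
Since d/d_R < 1, the body is inside the Roche limit.

inside; d/d_R ≈ 0.462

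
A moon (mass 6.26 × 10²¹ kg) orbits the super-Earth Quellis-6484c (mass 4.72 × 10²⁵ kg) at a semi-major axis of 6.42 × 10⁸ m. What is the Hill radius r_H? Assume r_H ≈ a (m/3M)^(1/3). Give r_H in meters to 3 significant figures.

r_H ≈ a (m/3M)^(1/3)
    = (6.42 × 10⁸) × (6.26 × 10²¹ / (3 × 4.72 × 10²⁵))^(1/3)
    = 2.27 × 10⁷ m

2.27 × 10⁷ m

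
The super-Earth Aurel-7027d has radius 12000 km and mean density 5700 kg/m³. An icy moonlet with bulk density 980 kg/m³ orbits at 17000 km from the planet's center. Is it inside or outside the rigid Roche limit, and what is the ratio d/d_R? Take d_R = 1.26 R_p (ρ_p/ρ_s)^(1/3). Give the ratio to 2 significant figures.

d_R = 1.26 × (12000 km) × (5700/980)^(1/3) = 27190 km
d/d_R = (17000) / (27190) = 0.63
Since d/d_R < 1, the body is inside the Roche limit.

inside; d/d_R ≈ 0.63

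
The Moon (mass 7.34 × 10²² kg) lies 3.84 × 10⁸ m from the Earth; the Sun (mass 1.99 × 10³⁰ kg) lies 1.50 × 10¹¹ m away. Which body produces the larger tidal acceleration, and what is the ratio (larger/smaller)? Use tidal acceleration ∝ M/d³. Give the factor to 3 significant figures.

The Moon, by a factor of ≈ 2.20

Tidal acceleration ∝ M/d³, so compare M/d³ for each.
The Moon: (7.34 × 10²²) / (3.84 × 10⁸)³ = 1.296 × 10⁻³
The Sun: (1.99 × 10³⁰) / (1.50 × 10¹¹)³ = 5.896 × 10⁻⁴
Ratio (larger/smaller) = 2.20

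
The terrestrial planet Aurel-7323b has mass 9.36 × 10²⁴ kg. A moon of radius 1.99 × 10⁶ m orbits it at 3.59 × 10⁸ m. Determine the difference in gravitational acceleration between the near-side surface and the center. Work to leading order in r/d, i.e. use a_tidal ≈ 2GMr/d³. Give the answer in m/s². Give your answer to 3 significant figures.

5.37 × 10⁻⁵ m/s²

Since r ≪ d, expand the inverse-square field across one radius to get the leading 2GMr/d³ term.
a_tidal = 2GMr/d³
        = 2 × (6.674 × 10⁻¹¹) × (9.36 × 10²⁴) × (1.99 × 10⁶) / (3.59 × 10⁸)³
        = 5.37 × 10⁻⁵ m/s²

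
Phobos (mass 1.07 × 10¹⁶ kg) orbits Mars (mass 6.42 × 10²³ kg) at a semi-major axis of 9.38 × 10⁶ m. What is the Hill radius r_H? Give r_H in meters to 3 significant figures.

1.66 × 10⁴ m

r_H ≈ a (m/3M)^(1/3)
    = (9.38 × 10⁶) × (1.07 × 10¹⁶ / (3 × 6.42 × 10²³))^(1/3)
    = 1.66 × 10⁴ m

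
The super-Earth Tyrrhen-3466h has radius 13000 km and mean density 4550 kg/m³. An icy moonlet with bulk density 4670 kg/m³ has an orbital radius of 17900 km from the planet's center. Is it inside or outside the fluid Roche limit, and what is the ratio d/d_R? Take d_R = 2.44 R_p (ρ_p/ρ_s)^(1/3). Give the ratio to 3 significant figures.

d_R = 2.44 × (13000 km) × (4550/4670)^(1/3) = 31450 km
d/d_R = (17900) / (31450) = 0.569
Since d/d_R < 1, the body is inside the Roche limit.

inside; d/d_R ≈ 0.569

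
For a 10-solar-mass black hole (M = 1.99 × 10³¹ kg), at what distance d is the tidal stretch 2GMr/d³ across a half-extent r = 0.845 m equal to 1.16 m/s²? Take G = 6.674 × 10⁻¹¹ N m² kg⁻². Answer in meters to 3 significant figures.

1.25 × 10⁷ m

2GMr/d³ = a_tidal  ⇒  d = (2GMr / a_tidal)^(1/3)
d = (2 × 6.674×10⁻¹¹ × (1.99 × 10³¹) × (0.845) / (1.16))^(1/3)
  = 1.25 × 10⁷ m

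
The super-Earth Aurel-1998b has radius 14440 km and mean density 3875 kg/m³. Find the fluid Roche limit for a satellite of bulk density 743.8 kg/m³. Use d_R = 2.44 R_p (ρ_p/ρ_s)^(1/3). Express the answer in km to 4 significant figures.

d_R = 2.44 × 14440 km × (3875/743.8)^(1/3)
    = 61080 km

61080 km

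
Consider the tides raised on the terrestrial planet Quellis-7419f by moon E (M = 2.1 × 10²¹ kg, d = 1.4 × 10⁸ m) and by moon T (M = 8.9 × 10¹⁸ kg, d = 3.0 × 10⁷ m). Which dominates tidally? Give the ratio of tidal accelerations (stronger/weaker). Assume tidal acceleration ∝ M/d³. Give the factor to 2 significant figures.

Moon E, by a factor of ≈ 2.3

Compare M/d³ for the two perturbers:
Moon E: (2.1 × 10²¹) / (1.4 × 10⁸)³ = 7.653 × 10⁻⁴
Moon T: (8.9 × 10¹⁸) / (3.0 × 10⁷)³ = 3.296 × 10⁻⁴
Ratio (larger/smaller) = 2.3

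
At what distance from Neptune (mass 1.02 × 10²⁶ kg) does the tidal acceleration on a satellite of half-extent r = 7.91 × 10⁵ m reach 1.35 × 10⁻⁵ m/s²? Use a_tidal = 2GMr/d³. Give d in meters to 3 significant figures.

2GMr/d³ = a_tidal  ⇒  d = (2GMr / a_tidal)^(1/3)
d = (2 × 6.674×10⁻¹¹ × (1.02 × 10²⁶) × (7.91 × 10⁵) / (1.35 × 10⁻⁵))^(1/3)
  = 9.27 × 10⁸ m

9.27 × 10⁸ m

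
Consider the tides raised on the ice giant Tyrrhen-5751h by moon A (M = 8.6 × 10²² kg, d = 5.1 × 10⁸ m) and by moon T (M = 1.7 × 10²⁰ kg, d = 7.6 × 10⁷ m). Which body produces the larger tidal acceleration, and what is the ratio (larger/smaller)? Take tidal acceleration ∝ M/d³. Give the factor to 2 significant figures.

Compare M/d³ for the two perturbers:
Moon A: (8.6 × 10²²) / (5.1 × 10⁸)³ = 6.483 × 10⁻⁴
Moon T: (1.7 × 10²⁰) / (7.6 × 10⁷)³ = 3.873 × 10⁻⁴
Ratio (larger/smaller) = 1.7

Moon A, by a factor of ≈ 1.7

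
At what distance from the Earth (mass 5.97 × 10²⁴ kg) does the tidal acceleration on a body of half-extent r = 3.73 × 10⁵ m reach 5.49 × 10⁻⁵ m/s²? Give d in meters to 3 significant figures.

1.76 × 10⁸ m

2GMr/d³ = a_tidal  ⇒  d = (2GMr / a_tidal)^(1/3)
d = (2 × 6.674×10⁻¹¹ × (5.97 × 10²⁴) × (3.73 × 10⁵) / (5.49 × 10⁻⁵))^(1/3)
  = 1.76 × 10⁸ m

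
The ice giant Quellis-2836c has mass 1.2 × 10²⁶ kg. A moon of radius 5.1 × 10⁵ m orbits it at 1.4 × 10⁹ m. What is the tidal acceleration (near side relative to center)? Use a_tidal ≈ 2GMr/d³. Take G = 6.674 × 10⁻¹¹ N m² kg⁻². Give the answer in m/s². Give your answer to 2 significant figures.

3.0 × 10⁻⁶ m/s²

Δa = 2GMr/d³
   = 2 × (6.674 × 10⁻¹¹) × (1.2 × 10²⁶) × (5.1 × 10⁵) / (1.4 × 10⁹)³
   = 3.0 × 10⁻⁶ m/s²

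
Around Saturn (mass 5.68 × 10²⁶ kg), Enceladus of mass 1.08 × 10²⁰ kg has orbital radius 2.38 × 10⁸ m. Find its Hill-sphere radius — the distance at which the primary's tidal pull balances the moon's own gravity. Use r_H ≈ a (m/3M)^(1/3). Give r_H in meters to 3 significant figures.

r_H ≈ a (m/3M)^(1/3)
    = (2.38 × 10⁸) × (1.08 × 10²⁰ / (3 × 5.68 × 10²⁶))^(1/3)
    = 9.49 × 10⁵ m

9.49 × 10⁵ m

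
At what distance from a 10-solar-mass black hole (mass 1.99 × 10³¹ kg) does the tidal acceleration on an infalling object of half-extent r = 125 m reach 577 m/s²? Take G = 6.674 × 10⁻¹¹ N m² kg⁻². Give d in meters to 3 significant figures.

8.32 × 10⁶ m

2GMr/d³ = a_tidal  ⇒  d = (2GMr / a_tidal)^(1/3)
d = (2 × 6.674×10⁻¹¹ × (1.99 × 10³¹) × (125) / (577))^(1/3)
  = 8.32 × 10⁶ m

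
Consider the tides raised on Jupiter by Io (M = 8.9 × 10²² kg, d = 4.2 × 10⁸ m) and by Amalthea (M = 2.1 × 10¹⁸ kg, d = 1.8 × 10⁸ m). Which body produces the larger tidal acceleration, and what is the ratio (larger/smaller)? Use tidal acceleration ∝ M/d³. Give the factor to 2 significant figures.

Compare M/d³ for the two perturbers:
Io: (8.9 × 10²²) / (4.2 × 10⁸)³ = 1.201 × 10⁻³
Amalthea: (2.1 × 10¹⁸) / (1.8 × 10⁸)³ = 3.601 × 10⁻⁷
Ratio (larger/smaller) = 3300

Io, by a factor of ≈ 3300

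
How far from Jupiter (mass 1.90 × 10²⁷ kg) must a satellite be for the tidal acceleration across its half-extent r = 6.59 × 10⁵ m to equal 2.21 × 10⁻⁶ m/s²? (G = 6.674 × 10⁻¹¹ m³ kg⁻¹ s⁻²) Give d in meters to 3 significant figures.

2GMr/d³ = a_tidal  ⇒  d = (2GMr / a_tidal)^(1/3)
d = (2 × 6.674×10⁻¹¹ × (1.90 × 10²⁷) × (6.59 × 10⁵) / (2.21 × 10⁻⁶))^(1/3)
  = 4.23 × 10⁹ m

4.23 × 10⁹ m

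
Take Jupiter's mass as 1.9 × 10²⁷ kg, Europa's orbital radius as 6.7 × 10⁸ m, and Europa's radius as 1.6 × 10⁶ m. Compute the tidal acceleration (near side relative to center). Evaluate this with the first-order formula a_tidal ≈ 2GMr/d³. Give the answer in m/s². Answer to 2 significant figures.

Δa = 2GMr/d³
   = 2 × (6.674 × 10⁻¹¹) × (1.9 × 10²⁷) × (1.6 × 10⁶) / (6.7 × 10⁸)³
   = 1.3 × 10⁻³ m/s²

1.3 × 10⁻³ m/s²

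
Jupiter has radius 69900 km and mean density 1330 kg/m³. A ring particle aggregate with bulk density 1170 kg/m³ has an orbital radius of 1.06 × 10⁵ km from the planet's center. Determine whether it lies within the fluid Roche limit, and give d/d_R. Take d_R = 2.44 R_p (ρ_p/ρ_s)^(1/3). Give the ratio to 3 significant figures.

inside; d/d_R ≈ 0.596

d_R = 2.44 × (69900 km) × (1330/1170)^(1/3) = 1.780 × 10⁵ km
d/d_R = (1.06 × 10⁵) / (1.780 × 10⁵) = 0.596
Since d/d_R < 1, the body is inside the Roche limit.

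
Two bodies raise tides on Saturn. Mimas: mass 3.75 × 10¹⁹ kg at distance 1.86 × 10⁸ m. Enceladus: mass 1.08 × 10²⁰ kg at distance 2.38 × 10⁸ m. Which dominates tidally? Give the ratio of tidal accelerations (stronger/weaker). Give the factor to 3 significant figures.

Enceladus, by a factor of ≈ 1.37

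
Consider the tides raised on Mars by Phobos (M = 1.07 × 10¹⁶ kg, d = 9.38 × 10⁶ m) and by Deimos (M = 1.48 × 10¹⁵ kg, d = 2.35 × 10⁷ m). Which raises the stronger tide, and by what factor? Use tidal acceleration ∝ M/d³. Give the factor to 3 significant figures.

Phobos, by a factor of ≈ 114

Tidal stretch scales as M/d³; compute that for each body.
Phobos: (1.07 × 10¹⁶) / (9.38 × 10⁶)³ = 1.297 × 10⁻⁵
Deimos: (1.48 × 10¹⁵) / (2.35 × 10⁷)³ = 1.140 × 10⁻⁷
Ratio (larger/smaller) = 114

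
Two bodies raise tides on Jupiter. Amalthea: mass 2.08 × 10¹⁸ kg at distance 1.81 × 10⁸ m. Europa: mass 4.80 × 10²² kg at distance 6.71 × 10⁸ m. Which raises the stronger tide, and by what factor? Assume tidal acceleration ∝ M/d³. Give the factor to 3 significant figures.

Europa, by a factor of ≈ 453

Tidal stretch scales as M/d³; compute that for each body.
Amalthea: (2.08 × 10¹⁸) / (1.81 × 10⁸)³ = 3.508 × 10⁻⁷
Europa: (4.80 × 10²²) / (6.71 × 10⁸)³ = 1.589 × 10⁻⁴
Ratio (larger/smaller) = 453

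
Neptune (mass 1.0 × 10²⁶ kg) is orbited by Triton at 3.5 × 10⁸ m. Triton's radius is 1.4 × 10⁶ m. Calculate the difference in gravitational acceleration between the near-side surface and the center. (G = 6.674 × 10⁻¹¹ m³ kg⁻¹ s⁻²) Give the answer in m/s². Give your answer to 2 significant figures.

The tidal stretch is the gradient of GM/d² times the body's extent r, hence the 1/d³ dependence.
Δa = 2GMr/d³
   = 2 × (6.674 × 10⁻¹¹) × (1.0 × 10²⁶) × (1.4 × 10⁶) / (3.5 × 10⁸)³
   = 4.4 × 10⁻⁴ m/s²

4.4 × 10⁻⁴ m/s²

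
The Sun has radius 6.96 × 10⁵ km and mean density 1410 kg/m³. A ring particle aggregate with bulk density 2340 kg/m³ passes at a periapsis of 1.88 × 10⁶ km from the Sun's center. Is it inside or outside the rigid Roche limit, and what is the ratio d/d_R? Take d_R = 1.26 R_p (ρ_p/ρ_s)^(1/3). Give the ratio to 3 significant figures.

d_R = 1.26 × (6.96 × 10⁵ km) × (1410/2340)^(1/3) = 7.407 × 10⁵ km
d/d_R = (1.88 × 10⁶) / (7.407 × 10⁵) = 2.54
Since d/d_R > 1, the body is outside the Roche limit.

outside; d/d_R ≈ 2.54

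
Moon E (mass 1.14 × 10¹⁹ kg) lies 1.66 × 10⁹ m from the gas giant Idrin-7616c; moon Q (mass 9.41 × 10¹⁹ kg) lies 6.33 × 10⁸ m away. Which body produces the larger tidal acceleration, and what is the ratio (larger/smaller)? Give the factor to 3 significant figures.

Moon Q, by a factor of ≈ 149

Compare M/d³ for the two perturbers:
Moon E: (1.14 × 10¹⁹) / (1.66 × 10⁹)³ = 2.492 × 10⁻⁹
Moon Q: (9.41 × 10¹⁹) / (6.33 × 10⁸)³ = 3.710 × 10⁻⁷
Ratio (larger/smaller) = 149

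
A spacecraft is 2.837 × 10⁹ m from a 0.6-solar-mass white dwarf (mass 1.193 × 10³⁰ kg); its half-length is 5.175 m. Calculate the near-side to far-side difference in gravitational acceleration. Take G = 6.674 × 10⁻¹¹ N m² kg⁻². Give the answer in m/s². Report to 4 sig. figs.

7.218 × 10⁻⁸ m/s²

Differencing GM/(d−r)² and GM/(d+r)² to first order in r/d gives 4GMr/d³.
a_tidal = 4GMr/d³
        = 4 × (6.674 × 10⁻¹¹) × (1.193 × 10³⁰) × (5.175) / (2.837 × 10⁹)³
        = 7.218 × 10⁻⁸ m/s²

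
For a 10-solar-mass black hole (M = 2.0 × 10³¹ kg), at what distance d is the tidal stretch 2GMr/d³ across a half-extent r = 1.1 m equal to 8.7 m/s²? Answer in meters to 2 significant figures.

2GMr/d³ = a_tidal  ⇒  d = (2GMr / a_tidal)^(1/3)
d = (2 × 6.674×10⁻¹¹ × (2.0 × 10³¹) × (1.1) / (8.7))^(1/3)
  = 7.0 × 10⁶ m

7.0 × 10⁶ m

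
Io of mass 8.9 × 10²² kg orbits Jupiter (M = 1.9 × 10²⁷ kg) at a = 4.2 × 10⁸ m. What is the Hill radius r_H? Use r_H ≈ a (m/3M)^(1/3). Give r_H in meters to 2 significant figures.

1.0 × 10⁷ m

r_H ≈ a (m/3M)^(1/3)
    = (4.2 × 10⁸) × (8.9 × 10²² / (3 × 1.9 × 10²⁷))^(1/3)
    = 1.0 × 10⁷ m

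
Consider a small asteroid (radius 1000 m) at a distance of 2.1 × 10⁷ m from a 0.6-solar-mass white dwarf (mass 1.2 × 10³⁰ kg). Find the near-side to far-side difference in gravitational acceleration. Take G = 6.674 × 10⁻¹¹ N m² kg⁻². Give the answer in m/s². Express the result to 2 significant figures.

3.5 × 10¹ m/s²

Δa = 4GMr/d³
   = 4 × (6.674 × 10⁻¹¹) × (1.2 × 10³⁰) × (1000) / (2.1 × 10⁷)³
   = 3.5 × 10¹ m/s²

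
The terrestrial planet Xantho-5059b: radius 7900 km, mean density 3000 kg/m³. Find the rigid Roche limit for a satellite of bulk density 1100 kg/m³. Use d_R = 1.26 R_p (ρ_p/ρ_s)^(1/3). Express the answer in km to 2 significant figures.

d_R = 1.26 × 7900 km × (3000/1100)^(1/3)
    = 14000 km

14000 km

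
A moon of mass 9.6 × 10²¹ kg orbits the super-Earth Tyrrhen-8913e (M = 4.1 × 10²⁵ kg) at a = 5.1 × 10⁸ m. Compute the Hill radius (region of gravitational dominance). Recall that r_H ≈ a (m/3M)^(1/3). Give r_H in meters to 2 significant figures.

2.2 × 10⁷ m

r_H ≈ a (m/3M)^(1/3)
    = (5.1 × 10⁸) × (9.6 × 10²¹ / (3 × 4.1 × 10²⁵))^(1/3)
    = 2.2 × 10⁷ m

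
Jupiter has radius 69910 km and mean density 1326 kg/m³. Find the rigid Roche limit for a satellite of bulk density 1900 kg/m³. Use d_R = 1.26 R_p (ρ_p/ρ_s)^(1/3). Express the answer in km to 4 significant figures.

d_R = 1.26 × 69910 km × (1326/1900)^(1/3)
    = 78130 km

78130 km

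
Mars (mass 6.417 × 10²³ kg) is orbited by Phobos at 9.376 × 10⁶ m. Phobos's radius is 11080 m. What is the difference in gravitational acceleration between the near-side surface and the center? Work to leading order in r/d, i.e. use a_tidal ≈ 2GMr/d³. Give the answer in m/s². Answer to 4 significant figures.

Δa = 2GMr/d³
   = 2 × (6.674 × 10⁻¹¹) × (6.417 × 10²³) × (11080) / (9.376 × 10⁶)³
   = 1.151 × 10⁻³ m/s²

1.151 × 10⁻³ m/s²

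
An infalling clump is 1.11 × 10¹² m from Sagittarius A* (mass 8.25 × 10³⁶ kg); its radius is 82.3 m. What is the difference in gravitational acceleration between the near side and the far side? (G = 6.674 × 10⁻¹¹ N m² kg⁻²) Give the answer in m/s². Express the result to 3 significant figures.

a_tidal = 4GMr/d³
        = 4 × (6.674 × 10⁻¹¹) × (8.25 × 10³⁶) × (82.3) / (1.11 × 10¹²)³
        = 1.33 × 10⁻⁷ m/s²

1.33 × 10⁻⁷ m/s²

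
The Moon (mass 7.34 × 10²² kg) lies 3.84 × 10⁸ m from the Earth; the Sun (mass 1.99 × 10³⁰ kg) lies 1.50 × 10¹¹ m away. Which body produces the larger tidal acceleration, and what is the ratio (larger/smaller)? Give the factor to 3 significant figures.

The Moon, by a factor of ≈ 2.20

The tide-raising term goes as M/d³ (the gradient of a 1/d² field).
The Moon: (7.34 × 10²²) / (3.84 × 10⁸)³ = 1.296 × 10⁻³
The Sun: (1.99 × 10³⁰) / (1.50 × 10¹¹)³ = 5.896 × 10⁻⁴
Ratio (larger/smaller) = 2.20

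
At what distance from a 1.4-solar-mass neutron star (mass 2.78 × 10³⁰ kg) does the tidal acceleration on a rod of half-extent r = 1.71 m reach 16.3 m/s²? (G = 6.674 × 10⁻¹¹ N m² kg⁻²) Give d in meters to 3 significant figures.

3.39 × 10⁶ m

2GMr/d³ = a_tidal  ⇒  d = (2GMr / a_tidal)^(1/3)
d = (2 × 6.674×10⁻¹¹ × (2.78 × 10³⁰) × (1.71) / (16.3))^(1/3)
  = 3.39 × 10⁶ m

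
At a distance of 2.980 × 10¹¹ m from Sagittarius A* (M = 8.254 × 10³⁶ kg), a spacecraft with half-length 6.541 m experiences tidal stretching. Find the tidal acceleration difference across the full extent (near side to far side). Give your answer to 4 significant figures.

5.446 × 10⁻⁷ m/s²

Δg = 4GMr/d³
   = 4 × (6.674 × 10⁻¹¹) × (8.254 × 10³⁶) × (6.541) / (2.980 × 10¹¹)³
   = 5.446 × 10⁻⁷ m/s²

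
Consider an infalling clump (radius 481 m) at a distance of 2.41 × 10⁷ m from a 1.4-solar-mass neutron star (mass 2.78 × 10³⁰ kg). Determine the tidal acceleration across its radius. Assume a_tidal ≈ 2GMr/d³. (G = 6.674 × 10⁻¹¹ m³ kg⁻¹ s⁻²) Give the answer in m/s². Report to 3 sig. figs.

1.28 × 10¹ m/s²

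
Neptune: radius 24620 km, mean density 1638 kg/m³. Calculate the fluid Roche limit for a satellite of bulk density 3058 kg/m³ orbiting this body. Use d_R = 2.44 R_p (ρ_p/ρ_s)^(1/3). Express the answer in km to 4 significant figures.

d_R = 2.44 × 24620 km × (1638/3058)^(1/3)
    = 48790 km

48790 km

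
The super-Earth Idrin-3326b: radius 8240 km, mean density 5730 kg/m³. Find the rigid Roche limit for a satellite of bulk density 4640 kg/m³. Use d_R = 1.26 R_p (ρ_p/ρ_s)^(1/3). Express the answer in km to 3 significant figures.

11100 km

d_R = 1.26 × 8240 km × (5730/4640)^(1/3)
    = 11100 km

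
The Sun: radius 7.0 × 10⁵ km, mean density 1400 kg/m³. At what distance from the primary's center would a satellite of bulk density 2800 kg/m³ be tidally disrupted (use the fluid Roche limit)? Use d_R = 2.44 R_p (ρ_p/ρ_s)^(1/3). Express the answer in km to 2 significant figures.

d_R = 2.44 × 7.0 × 10⁵ km × (1400/2800)^(1/3)
    = 1.4 × 10⁶ km

1.4 × 10⁶ km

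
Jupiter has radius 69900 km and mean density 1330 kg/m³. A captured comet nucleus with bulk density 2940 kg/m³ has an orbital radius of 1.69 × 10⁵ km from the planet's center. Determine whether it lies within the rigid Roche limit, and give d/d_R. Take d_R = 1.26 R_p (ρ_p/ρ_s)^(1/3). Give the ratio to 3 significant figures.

outside; d/d_R ≈ 2.50

d_R = 1.26 × (69900 km) × (1330/2940)^(1/3) = 67610 km
d/d_R = (1.69 × 10⁵) / (67610) = 2.50
Since d/d_R > 1, the body is outside the Roche limit.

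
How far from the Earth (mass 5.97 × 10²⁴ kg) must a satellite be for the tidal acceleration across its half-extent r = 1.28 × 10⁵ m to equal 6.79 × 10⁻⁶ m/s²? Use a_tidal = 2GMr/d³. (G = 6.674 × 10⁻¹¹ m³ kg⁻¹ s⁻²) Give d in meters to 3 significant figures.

2GMr/d³ = a_tidal  ⇒  d = (2GMr / a_tidal)^(1/3)
d = (2 × 6.674×10⁻¹¹ × (5.97 × 10²⁴) × (1.28 × 10⁵) / (6.79 × 10⁻⁶))^(1/3)
  = 2.47 × 10⁸ m

2.47 × 10⁸ m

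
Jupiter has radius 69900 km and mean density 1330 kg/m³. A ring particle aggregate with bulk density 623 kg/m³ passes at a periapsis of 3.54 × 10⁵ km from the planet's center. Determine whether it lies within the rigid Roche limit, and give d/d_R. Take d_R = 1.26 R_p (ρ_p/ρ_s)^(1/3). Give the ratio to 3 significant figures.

d_R = 1.26 × (69900 km) × (1330/623)^(1/3) = 1.134 × 10⁵ km
d/d_R = (3.54 × 10⁵) / (1.134 × 10⁵) = 3.12
Since d/d_R > 1, the body is outside the Roche limit.

outside; d/d_R ≈ 3.12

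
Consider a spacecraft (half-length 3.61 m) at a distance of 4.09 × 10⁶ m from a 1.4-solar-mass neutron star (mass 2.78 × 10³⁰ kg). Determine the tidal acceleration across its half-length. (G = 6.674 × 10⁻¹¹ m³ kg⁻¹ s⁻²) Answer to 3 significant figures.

1.96 × 10¹ m/s²

Δg = 2GMr/d³
   = 2 × (6.674 × 10⁻¹¹) × (2.78 × 10³⁰) × (3.61) / (4.09 × 10⁶)³
   = 1.96 × 10¹ m/s²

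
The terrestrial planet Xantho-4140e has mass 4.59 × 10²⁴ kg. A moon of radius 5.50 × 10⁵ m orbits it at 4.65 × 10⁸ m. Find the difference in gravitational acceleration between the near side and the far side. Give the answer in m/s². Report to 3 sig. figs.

Near-to-far spans 2r, so the tidal difference is twice the near-to-center value: 4GMr/d³.
Δg = 4GMr/d³
   = 4 × (6.674 × 10⁻¹¹) × (4.59 × 10²⁴) × (5.50 × 10⁵) / (4.65 × 10⁸)³
   = 6.70 × 10⁻⁶ m/s²

6.70 × 10⁻⁶ m/s²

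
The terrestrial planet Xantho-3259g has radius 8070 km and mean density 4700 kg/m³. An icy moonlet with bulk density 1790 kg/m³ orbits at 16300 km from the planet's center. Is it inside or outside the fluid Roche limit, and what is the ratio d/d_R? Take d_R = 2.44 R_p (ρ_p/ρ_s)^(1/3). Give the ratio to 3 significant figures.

inside; d/d_R ≈ 0.600

d_R = 2.44 × (8070 km) × (4700/1790)^(1/3) = 27170 km
d/d_R = (16300) / (27170) = 0.600
Since d/d_R < 1, the body is inside the Roche limit.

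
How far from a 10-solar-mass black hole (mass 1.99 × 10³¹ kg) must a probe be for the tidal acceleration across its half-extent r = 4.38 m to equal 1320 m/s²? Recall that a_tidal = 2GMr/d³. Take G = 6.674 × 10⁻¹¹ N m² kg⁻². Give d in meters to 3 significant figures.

2.07 × 10⁶ m

2GMr/d³ = a_tidal  ⇒  d = (2GMr / a_tidal)^(1/3)
d = (2 × 6.674×10⁻¹¹ × (1.99 × 10³¹) × (4.38) / (1320))^(1/3)
  = 2.07 × 10⁶ m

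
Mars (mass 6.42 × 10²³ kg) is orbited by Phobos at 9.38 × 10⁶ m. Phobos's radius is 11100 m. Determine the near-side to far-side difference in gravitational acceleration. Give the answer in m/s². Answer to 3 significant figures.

2.31 × 10⁻³ m/s²

Δa = 4GMr/d³
   = 4 × (6.674 × 10⁻¹¹) × (6.42 × 10²³) × (11100) / (9.38 × 10⁶)³
   = 2.31 × 10⁻³ m/s²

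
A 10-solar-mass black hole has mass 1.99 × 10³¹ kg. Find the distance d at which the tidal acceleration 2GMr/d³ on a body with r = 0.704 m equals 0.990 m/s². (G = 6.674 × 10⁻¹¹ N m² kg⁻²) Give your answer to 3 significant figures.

2GMr/d³ = a_tidal  ⇒  d = (2GMr / a_tidal)^(1/3)
d = (2 × 6.674×10⁻¹¹ × (1.99 × 10³¹) × (0.704) / (0.990))^(1/3)
  = 1.24 × 10⁷ m

1.24 × 10⁷ m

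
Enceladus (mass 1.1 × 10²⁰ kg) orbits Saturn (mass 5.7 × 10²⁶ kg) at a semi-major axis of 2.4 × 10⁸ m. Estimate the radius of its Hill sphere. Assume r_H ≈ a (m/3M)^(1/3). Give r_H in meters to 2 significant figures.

9.6 × 10⁵ m

r_H ≈ a (m/3M)^(1/3)
    = (2.4 × 10⁸) × (1.1 × 10²⁰ / (3 × 5.7 × 10²⁶))^(1/3)
    = 9.6 × 10⁵ m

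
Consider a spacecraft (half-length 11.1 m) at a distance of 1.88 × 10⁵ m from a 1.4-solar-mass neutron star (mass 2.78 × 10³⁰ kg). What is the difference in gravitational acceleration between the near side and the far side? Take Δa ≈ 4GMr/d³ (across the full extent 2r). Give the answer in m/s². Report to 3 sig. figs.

1.24 × 10⁶ m/s²

Near-to-far spans 2r, so the tidal difference is twice the near-to-center value: 4GMr/d³.
Δg = 4GMr/d³
   = 4 × (6.674 × 10⁻¹¹) × (2.78 × 10³⁰) × (11.1) / (1.88 × 10⁵)³
   = 1.24 × 10⁶ m/s²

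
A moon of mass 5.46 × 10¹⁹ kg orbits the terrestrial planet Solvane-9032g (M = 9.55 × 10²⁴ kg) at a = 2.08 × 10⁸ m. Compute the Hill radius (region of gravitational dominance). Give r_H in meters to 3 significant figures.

r_H ≈ a (m/3M)^(1/3)
    = (2.08 × 10⁸) × (5.46 × 10¹⁹ / (3 × 9.55 × 10²⁴))^(1/3)
    = 2.58 × 10⁶ m

2.58 × 10⁶ m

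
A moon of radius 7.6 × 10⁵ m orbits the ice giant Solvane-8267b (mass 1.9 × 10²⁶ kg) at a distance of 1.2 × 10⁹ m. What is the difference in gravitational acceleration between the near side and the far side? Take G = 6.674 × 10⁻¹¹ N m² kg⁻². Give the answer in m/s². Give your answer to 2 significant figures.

Δa = 4GMr/d³
   = 4 × (6.674 × 10⁻¹¹) × (1.9 × 10²⁶) × (7.6 × 10⁵) / (1.2 × 10⁹)³
   = 2.2 × 10⁻⁵ m/s²

2.2 × 10⁻⁵ m/s²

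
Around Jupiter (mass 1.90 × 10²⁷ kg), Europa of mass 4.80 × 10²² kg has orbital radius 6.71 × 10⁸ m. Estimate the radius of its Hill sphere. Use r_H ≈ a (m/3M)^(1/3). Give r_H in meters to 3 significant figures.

r_H ≈ a (m/3M)^(1/3)
    = (6.71 × 10⁸) × (4.80 × 10²² / (3 × 1.90 × 10²⁷))^(1/3)
    = 1.37 × 10⁷ m

1.37 × 10⁷ m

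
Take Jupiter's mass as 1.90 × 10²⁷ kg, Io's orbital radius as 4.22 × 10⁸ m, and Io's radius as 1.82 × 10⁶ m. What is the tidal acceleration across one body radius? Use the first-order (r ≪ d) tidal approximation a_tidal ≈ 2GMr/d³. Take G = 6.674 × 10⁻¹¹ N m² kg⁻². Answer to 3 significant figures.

6.14 × 10⁻³ m/s²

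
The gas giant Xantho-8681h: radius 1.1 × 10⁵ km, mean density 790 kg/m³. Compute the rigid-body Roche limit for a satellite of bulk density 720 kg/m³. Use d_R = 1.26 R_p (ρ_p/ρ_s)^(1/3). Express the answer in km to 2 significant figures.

1.4 × 10⁵ km

d_R = 1.26 × 1.1 × 10⁵ km × (790/720)^(1/3)
    = 1.4 × 10⁵ km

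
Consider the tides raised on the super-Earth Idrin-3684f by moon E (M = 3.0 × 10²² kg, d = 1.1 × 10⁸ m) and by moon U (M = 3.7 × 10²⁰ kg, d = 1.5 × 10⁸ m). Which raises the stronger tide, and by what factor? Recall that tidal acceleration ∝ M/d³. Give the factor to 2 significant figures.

Moon E, by a factor of ≈ 210

Tidal acceleration ∝ M/d³, so compare M/d³ for each.
Moon E: (3.0 × 10²²) / (1.1 × 10⁸)³ = 2.254 × 10⁻²
Moon U: (3.7 × 10²⁰) / (1.5 × 10⁸)³ = 1.096 × 10⁻⁴
Ratio (larger/smaller) = 210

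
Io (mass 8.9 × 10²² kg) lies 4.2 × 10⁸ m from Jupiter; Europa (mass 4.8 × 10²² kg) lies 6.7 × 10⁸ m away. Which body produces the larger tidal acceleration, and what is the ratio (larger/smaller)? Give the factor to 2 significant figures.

Io, by a factor of ≈ 7.5

Tidal acceleration ∝ M/d³, so compare M/d³ for each.
Io: (8.9 × 10²²) / (4.2 × 10⁸)³ = 1.201 × 10⁻³
Europa: (4.8 × 10²²) / (6.7 × 10⁸)³ = 1.596 × 10⁻⁴
Ratio (larger/smaller) = 7.5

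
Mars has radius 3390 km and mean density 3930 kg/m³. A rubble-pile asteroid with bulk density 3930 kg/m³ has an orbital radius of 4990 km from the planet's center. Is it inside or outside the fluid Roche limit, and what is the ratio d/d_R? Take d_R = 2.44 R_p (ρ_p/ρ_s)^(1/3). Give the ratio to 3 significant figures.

inside; d/d_R ≈ 0.603

d_R = 2.44 × (3390 km) × (3930/3930)^(1/3) = 8272 km
d/d_R = (4990) / (8272) = 0.603
Since d/d_R < 1, the body is inside the Roche limit.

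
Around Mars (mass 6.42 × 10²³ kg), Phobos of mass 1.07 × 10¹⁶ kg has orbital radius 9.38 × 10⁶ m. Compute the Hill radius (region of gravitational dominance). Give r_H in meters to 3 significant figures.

1.66 × 10⁴ m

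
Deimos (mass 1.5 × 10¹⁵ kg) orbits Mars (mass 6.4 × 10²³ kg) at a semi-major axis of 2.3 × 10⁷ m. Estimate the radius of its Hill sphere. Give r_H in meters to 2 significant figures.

2.1 × 10⁴ m

r_H ≈ a (m/3M)^(1/3)
    = (2.3 × 10⁷) × (1.5 × 10¹⁵ / (3 × 6.4 × 10²³))^(1/3)
    = 2.1 × 10⁴ m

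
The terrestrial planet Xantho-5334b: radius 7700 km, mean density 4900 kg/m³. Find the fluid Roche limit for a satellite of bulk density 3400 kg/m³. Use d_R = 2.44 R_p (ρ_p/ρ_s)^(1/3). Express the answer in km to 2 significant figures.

d_R = 2.44 × 7700 km × (4900/3400)^(1/3)
    = 21000 km

21000 km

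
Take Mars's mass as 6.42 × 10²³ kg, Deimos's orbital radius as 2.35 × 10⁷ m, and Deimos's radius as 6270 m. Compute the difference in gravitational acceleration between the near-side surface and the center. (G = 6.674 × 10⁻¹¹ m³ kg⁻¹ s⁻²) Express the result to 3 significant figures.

4.14 × 10⁻⁵ m/s²

a_tidal = 2GMr/d³
        = 2 × (6.674 × 10⁻¹¹) × (6.42 × 10²³) × (6270) / (2.35 × 10⁷)³
        = 4.14 × 10⁻⁵ m/s²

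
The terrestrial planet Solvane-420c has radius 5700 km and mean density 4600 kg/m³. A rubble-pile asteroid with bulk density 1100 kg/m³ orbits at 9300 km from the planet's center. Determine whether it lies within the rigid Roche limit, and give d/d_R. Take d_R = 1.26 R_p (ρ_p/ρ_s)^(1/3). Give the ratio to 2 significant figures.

d_R = 1.26 × (5700 km) × (4600/1100)^(1/3) = 11570 km
d/d_R = (9300) / (11570) = 0.80
Since d/d_R < 1, the body is inside the Roche limit.

inside; d/d_R ≈ 0.80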